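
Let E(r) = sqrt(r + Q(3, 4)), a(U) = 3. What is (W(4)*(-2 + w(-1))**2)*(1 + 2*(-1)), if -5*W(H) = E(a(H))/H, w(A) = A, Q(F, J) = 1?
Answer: 9/10 ≈ 0.90000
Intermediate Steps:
E(r) = sqrt(1 + r) (E(r) = sqrt(r + 1) = sqrt(1 + r))
W(H) = -2/(5*H) (W(H) = -sqrt(1 + 3)/(5*H) = -sqrt(4)/(5*H) = -2/(5*H))
(W(4)*(-2 + w(-1))**2)*(1 + 2*(-1)) = ((-2/5/4)*(-2 - 1)**2)*(1 + 2*(-1)) = (-2/5*1/4*(-3)**2)*(1 - 2) = -1/10*9*(-1) = -9/10*(-1) = 9/10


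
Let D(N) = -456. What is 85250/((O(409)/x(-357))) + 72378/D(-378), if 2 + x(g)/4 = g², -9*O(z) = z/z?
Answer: -29726248080063/76 ≈ -3.9113e+11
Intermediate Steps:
O(z) = -⅑ (O(z) = -z/(9*z) = -⅑*1 = -⅑)
x(g) = -8 + 4*g²
85250/((O(409)/x(-357))) + 72378/D(-378) = 85250/((-1/(9*(-8 + 4*(-357)²)))) + 72378/(-456) = 85250/((-1/(9*(-8 + 4*127449)))) + 72378*(-1/456) = 85250/((-1/(9*(-8 + 509796)))) - 12063/76 = 85250/((-⅑/509788)) - 12063/76 = 85250/((-⅑*1/509788)) - 12063/76 = 85250/(-1/4588092) - 12063/76 = 85250*(-4588092) - 12063/76 = -391134843000 - 12063/76 = -29726248080063/76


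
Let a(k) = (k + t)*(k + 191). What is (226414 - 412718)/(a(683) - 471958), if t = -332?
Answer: 2911/2581 ≈ 1.1279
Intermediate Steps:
a(k) = (-332 + k)*(191 + k) (a(k) = (k - 332)*(k + 191) = (-332 + k)*(191 + k))
(226414 - 412718)/(a(683) - 471958) = (226414 - 412718)/((-63412 + 683² - 141*683) - 471958) = -186304/((-63412 + 466489 - 96303) - 471958) = -186304/(306774 - 471958) = -186304/(-165184) = -186304*(-1/165184) = 2911/2581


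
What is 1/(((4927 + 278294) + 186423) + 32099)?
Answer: 1/501743 ≈ 1.9931e-6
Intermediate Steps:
1/(((4927 + 278294) + 186423) + 32099) = 1/((283221 + 186423) + 32099) = 1/(469644 + 32099) = 1/501743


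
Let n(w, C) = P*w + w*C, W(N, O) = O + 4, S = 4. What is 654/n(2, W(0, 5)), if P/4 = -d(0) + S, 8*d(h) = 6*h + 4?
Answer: 327/23 ≈ 14.217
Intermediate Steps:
d(h) = ½ + 3*h/4 (d(h) = (6*h + 4)/8 = (4 + 6*h)/8 = ½ + 3*h/4)
P = 14 (P = 4*(-(½ + (¾)*0) + 4) = 4*(-(½ + 0) + 4) = 4*(-1*½ + 4) = 4*(-½ + 4) = 4*(7/2) = 14)
W(N, O) = 4 + O
n(w, C) = 14*w + C*w (n(w, C) = 14*w + w*C = 14*w + C*w)
654/n(2, W(0, 5)) = 654/((2*(14 + (4 + 5)))) = 654/((2*(14 + 9))) = 654/((2*23)) = 654/46 = 654*(1/46) = 327/23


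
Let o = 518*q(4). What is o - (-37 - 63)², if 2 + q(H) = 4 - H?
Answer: -11036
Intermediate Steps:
q(H) = 2 - H (q(H) = -2 + (4 - H) = 2 - H)
o = -1036 (o = 518*(2 - 1*4) = 518*(2 - 4) = 518*(-2) = -1036)
o - (-37 - 63)² = -1036 - (-37 - 63)² = -1036 - 1*(-100)² = -1036 - 1*10000 = -1036 - 10000 = -11036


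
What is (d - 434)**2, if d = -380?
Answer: 662596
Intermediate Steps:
(d - 434)**2 = (-380 - 434)**2 = (-814)**2 = 662596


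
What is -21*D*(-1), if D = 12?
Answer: 252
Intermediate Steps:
-21*D*(-1) = -21*12*(-1) = -252*(-1) = 252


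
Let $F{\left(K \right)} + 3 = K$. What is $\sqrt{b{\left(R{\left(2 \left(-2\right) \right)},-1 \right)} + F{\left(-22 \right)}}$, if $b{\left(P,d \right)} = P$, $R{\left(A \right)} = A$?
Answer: $i \sqrt{29} \approx 5.3852 i$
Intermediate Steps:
$F{\left(K \right)} = -3 + K$
$\sqrt{b{\left(R{\left(2 \left(-2\right) \right)},-1 \right)} + F{\left(-22 \right)}} = \sqrt{2 \left(-2\right) - 25} = \sqrt{-4 - 25} = \sqrt{-29} = i \sqrt{29}$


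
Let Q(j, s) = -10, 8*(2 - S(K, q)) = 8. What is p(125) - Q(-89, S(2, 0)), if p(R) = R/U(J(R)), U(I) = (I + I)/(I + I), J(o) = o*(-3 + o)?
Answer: 135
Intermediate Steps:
S(K, q) = 1 (S(K, q) = 2 - ⅛*8 = 2 - 1 = 1)
U(I) = 1 (U(I) = (2*I)/((2*I)) = (2*I)*(1/(2*I)) = 1)
p(R) = R (p(R) = R/1 = R*1 = R)
p(125) - Q(-89, S(2, 0)) = 125 - 1*(-10) = 125 + 10 = 135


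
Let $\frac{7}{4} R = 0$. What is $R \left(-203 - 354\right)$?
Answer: $0$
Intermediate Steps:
$R = 0$ ($R = \frac{4}{7} \cdot 0 = 0$)
$R \left(-203 - 354\right) = 0 \left(-203 - 354\right) = 0 \left(-557\right) = 0$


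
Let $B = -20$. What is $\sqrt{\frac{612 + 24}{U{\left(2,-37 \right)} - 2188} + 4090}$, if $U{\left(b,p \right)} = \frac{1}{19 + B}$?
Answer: $\frac{\sqrt{19596746686}}{2189} \approx 63.951$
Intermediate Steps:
$U{\left(b,p \right)} = -1$ ($U{\left(b,p \right)} = \frac{1}{19 - 20} = \frac{1}{-1} = -1$)
$\sqrt{\frac{612 + 24}{U{\left(2,-37 \right)} - 2188} + 4090} = \sqrt{\frac{612 + 24}{-1 - 2188} + 4090} = \sqrt{\frac{636}{-2189} + 4090} = \sqrt{636 \left(- \frac{1}{2189}\right) + 4090} = \sqrt{- \frac{636}{2189} + 4090} = \sqrt{\frac{8952374}{2189}} = \frac{\sqrt{19596746686}}{2189}$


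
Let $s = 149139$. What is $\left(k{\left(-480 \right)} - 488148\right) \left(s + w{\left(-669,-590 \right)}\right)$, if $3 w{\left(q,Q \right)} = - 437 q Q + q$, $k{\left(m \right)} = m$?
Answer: $28021434937272$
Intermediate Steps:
$w{\left(q,Q \right)} = \frac{q}{3} - \frac{437 Q q}{3}$ ($w{\left(q,Q \right)} = \frac{- 437 q Q + q}{3} = \frac{- 437 Q q + q}{3} = \frac{q - 437 Q q}{3} = \frac{q}{3} - \frac{437 Q q}{3}$)
$\left(k{\left(-480 \right)} - 488148\right) \left(s + w{\left(-669,-590 \right)}\right) = \left(-480 - 488148\right) \left(149139 + \frac{1}{3} \left(-669\right) \left(1 - -257830\right)\right) = - 488628 \left(149139 + \frac{1}{3} \left(-669\right) \left(1 + 257830\right)\right) = - 488628 \left(149139 + \frac{1}{3} \left(-669\right) 257831\right) = - 488628 \left(149139 - 57496313\right) = \left(-488628\right) \left(-57347174\right) = 28021434937272$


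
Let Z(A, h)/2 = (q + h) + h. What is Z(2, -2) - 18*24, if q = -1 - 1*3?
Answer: -448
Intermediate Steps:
q = -4 (q = -1 - 3 = -4)
Z(A, h) = -8 + 4*h (Z(A, h) = 2*((-4 + h) + h) = 2*(-4 + 2*h) = -8 + 4*h)
Z(2, -2) - 18*24 = (-8 + 4*(-2)) - 18*24 = (-8 - 8) - 432 = -16 - 432 = -448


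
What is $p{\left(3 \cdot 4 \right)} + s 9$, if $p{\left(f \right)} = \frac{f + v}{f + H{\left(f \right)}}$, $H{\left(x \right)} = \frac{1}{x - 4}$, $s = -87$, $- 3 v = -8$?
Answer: $- \frac{227501}{291} \approx -781.79$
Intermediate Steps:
$v = \frac{8}{3}$ ($v = \left(- \frac{1}{3}\right) \left(-8\right) = \frac{8}{3} \approx 2.6667$)
$H{\left(x \right)} = \frac{1}{-4 + x}$
$p{\left(f \right)} = \frac{\frac{8}{3} + f}{f + \frac{1}{-4 + f}}$ ($p{\left(f \right)} = \frac{f + \frac{8}{3}}{f + \frac{1}{-4 + f}} = \frac{\frac{8}{3} + f}{f + \frac{1}{-4 + f}}$)
$p{\left(3 \cdot 4 \right)} + s 9 = \frac{\left(-4 + 3 \cdot 4\right) \left(8 + 3 \cdot 3 \cdot 4\right)}{3 \left(1 + 3 \cdot 4 \left(-4 + 3 \cdot 4\right)\right)} - 783 = \frac{\left(-4 + 12\right) \left(8 + 3 \cdot 12\right)}{3 \left(1 + 12 \left(-4 + 12\right)\right)} - 783 = \frac{1}{3} \frac{1}{1 + 12 \cdot 8} \cdot 8 \left(8 + 36\right) - 783 = \frac{1}{3} \frac{1}{1 + 96} \cdot 8 \cdot 44 - 783 = \frac{1}{3} \cdot \frac{1}{97} \cdot 8 \cdot 44 - 783 = \frac{352}{291} - 783 = - \frac{227501}{291}$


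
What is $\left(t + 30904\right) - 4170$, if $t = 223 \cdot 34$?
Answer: $34316$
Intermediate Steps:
$t = 7582$
$\left(t + 30904\right) - 4170 = \left(7582 + 30904\right) - 4170 = 38486 - 4170 = 34316$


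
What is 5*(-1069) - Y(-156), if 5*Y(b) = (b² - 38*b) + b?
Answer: -56833/5 ≈ -11367.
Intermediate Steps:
Y(b) = -37*b/5 + b²/5 (Y(b) = ((b² - 38*b) + b)/5 = (b² - 37*b)/5 = -37*b/5 + b²/5)
5*(-1069) - Y(-156) = 5*(-1069) - (-156)*(-37 - 156)/5 = -5345 - (-156)*(-193)/5 = -5345 - 1*30108/5 = -5345 - 30108/5 = -56833/5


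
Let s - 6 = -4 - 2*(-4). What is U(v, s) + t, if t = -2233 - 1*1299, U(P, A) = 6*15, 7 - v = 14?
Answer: -3442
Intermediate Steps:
v = -7 (v = 7 - 1*14 = 7 - 14 = -7)
s = 10 (s = 6 + (-4 - 2*(-4)) = 6 + (-4 + 8) = 6 + 4 = 10)
U(P, A) = 90
t = -3532 (t = -2233 - 1299 = -3532)
U(v, s) + t = 90 - 3532 = -3442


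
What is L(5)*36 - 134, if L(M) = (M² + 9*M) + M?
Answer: 2566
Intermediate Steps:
L(M) = M² + 10*M
L(5)*36 - 134 = (5*(10 + 5))*36 - 134 = (5*15)*36 - 134 = 75*36 - 134 = 2700 - 134 = 2566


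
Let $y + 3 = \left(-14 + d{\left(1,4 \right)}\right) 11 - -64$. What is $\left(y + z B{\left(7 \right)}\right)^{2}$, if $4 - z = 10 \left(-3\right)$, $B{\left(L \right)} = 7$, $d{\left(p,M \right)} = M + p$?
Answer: $40000$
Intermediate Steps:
$z = 34$ ($z = 4 - 10 \left(-3\right) = 4 - -30 = 4 + 30 = 34$)
$y = -38$ ($y = -3 + \left(\left(-14 + \left(4 + 1\right)\right) 11 - -64\right) = -3 + \left(\left(-14 + 5\right) 11 + 64\right) = -3 + \left(\left(-9\right) 11 + 64\right) = -3 + \left(-99 + 64\right) = -3 - 35 = -38$)
$\left(y + z B{\left(7 \right)}\right)^{2} = \left(-38 + 34 \cdot 7\right)^{2} = \left(-38 + 238\right)^{2} = 200^{2} = 40000$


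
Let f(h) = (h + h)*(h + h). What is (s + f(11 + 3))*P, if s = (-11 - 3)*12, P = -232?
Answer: -142912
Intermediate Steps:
s = -168 (s = -14*12 = -168)
f(h) = 4*h² (f(h) = (2*h)*(2*h) = 4*h²)
(s + f(11 + 3))*P = (-168 + 4*(11 + 3)²)*(-232) = (-168 + 4*14²)*(-232) = (-168 + 4*196)*(-232) = (-168 + 784)*(-232) = 616*(-232) = -142912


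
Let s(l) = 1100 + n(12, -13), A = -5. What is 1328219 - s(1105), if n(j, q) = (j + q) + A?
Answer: 1327125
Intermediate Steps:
n(j, q) = -5 + j + q (n(j, q) = (j + q) - 5 = -5 + j + q)
s(l) = 1094 (s(l) = 1100 + (-5 + 12 - 13) = 1100 - 6 = 1094)
1328219 - s(1105) = 1328219 - 1*1094 = 1328219 - 1094 = 1327125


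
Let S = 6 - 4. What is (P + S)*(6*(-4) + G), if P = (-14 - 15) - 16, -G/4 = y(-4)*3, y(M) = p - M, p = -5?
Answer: 516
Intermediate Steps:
y(M) = -5 - M
G = 12 (G = -4*(-5 - 1*(-4))*3 = -4*(-5 + 4)*3 = -(-4)*3 = -4*(-3) = 12)
P = -45 (P = -29 - 16 = -45)
S = 2
(P + S)*(6*(-4) + G) = (-45 + 2)*(6*(-4) + 12) = -43*(-24 + 12) = -43*(-12) = 516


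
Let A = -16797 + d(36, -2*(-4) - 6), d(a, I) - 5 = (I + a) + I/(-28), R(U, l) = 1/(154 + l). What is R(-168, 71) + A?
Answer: -52775311/3150 ≈ -16754.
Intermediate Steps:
d(a, I) = 5 + a + 27*I/28 (d(a, I) = 5 + ((I + a) + I/(-28)) = 5 + ((I + a) + I*(-1/28)) = 5 + ((I + a) - I/28) = 5 + (a + 27*I/28) = 5 + a + 27*I/28)
A = -234557/14 (A = -16797 + (5 + 36 + 27*(-2*(-4) - 6)/28) = -16797 + (5 + 36 + 27*(8 - 6)/28) = -16797 + (5 + 36 + (27/28)*2) = -16797 + (5 + 36 + 27/14) = -16797 + 601/14 = -234557/14 ≈ -16754.)
R(-168, 71) + A = 1/(154 + 71) - 234557/14 = 1/225 - 234557/14 = -52775311/3150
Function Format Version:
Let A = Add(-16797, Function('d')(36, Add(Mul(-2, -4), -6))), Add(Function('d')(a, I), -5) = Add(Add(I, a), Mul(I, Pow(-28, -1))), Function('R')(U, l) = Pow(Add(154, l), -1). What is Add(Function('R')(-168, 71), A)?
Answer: Rational(-52775311, 3150) ≈ -16754.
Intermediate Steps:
Function('d')(a, I) = Add(5, a, Mul(Rational(27, 28), I)) (Function('d')(a, I) = Add(5, Add(Add(I, a), Mul(I, Pow(-28, -1)))) = Add(5, Add(Add(I, a), Mul(I, Rational(-1, 28)))) = Add(5, Add(Add(I, a), Mul(Rational(-1, 28), I))) = Add(5, Add(a, Mul(Rational(27, 28), I))) = Add(5, a, Mul(Rational(27, 28), I)))
A = Rational(-234557, 14) (A = Add(-16797, Add(5, 36, Mul(Rational(27, 28), Add(Mul(-2, -4), -6)))) = Add(-16797, Add(5, 36, Mul(Rational(27, 28), Add(8, -6)))) = Add(-16797, Add(5, 36, Mul(Rational(27, 28), 2))) = Add(-16797, Add(5, 36, Rational(27, 14))) = Add(-16797, Rational(601, 14)) = Rational(-234557, 14) ≈ -16754.)
Add(Function('R')(-168, 71), A) = Add(Pow(Add(154, 71), -1), Rational(-234557, 14)) = Add(Pow(225, -1), Rational(-234557, 14)) = Add(Rational(1, 225), Rational(-234557, 14)) = Rational(-52775311, 3150)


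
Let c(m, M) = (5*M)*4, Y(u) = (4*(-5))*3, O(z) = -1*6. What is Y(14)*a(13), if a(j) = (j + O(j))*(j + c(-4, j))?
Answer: -114660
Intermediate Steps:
O(z) = -6
Y(u) = -60 (Y(u) = -20*3 = -60)
c(m, M) = 20*M
a(j) = 21*j*(-6 + j) (a(j) = (j - 6)*(j + 20*j) = (-6 + j)*(21*j) = 21*j*(-6 + j))
Y(14)*a(13) = -1260*13*(-6 + 13) = -1260*13*7 = -60*1911 = -114660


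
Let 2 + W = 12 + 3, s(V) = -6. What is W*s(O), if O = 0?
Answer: -78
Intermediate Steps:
W = 13 (W = -2 + (12 + 3) = -2 + 15 = 13)
W*s(O) = 13*(-6) = -78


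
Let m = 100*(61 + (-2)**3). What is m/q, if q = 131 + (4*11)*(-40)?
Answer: -5300/1629 ≈ -3.2535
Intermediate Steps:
m = 5300 (m = 100*(61 - 8) = 100*53 = 5300)
q = -1629 (q = 131 + 44*(-40) = 131 - 1760 = -1629)
m/q = 5300/(-1629) = 5300*(-1/1629) = -5300/1629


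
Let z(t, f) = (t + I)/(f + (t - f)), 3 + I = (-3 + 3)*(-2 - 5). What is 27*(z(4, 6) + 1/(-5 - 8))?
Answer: 243/52 ≈ 4.6731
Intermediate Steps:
I = -3 (I = -3 + (-3 + 3)*(-2 - 5) = -3 + 0*(-7) = -3 + 0 = -3)
z(t, f) = (-3 + t)/t (z(t, f) = (t - 3)/(f + (t - f)) = (-3 + t)/t)
27*(z(4, 6) + 1/(-5 - 8)) = 27*((-3 + 4)/4 + 1/(-5 - 8)) = 27*((¼)*1 + 1/(-13)) = 27*(¼ - 1/13) = 27*(9/52) = 243/52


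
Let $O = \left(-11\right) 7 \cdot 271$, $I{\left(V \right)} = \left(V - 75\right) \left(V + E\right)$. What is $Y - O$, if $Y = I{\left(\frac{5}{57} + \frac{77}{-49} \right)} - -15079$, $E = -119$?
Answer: $\frac{7189682887}{159201} \approx 45161.0$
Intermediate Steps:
$I{\left(V \right)} = \left(-119 + V\right) \left(-75 + V\right)$ ($I{\left(V \right)} = \left(V - 75\right) \left(V - 119\right) = \left(-75 + V\right) \left(-119 + V\right) = \left(-119 + V\right) \left(-75 + V\right)$)
$Y = \frac{3867635620}{159201}$ ($Y = \left(8925 + \left(\frac{5}{57} + \frac{77}{-49}\right)^{2} - 194 \left(\frac{5}{57} + \frac{77}{-49}\right)\right) - -15079 = \left(8925 + \left(5 \cdot \frac{1}{57} + 77 \left(- \frac{1}{49}\right)\right)^{2} - 194 \left(5 \cdot \frac{1}{57} + 77 \left(- \frac{1}{49}\right)\right)\right) + 15079 = \left(8925 + \left(\frac{5}{57} - \frac{11}{7}\right)^{2} - 194 \left(\frac{5}{57} - \frac{11}{7}\right)\right) + 15079 = \left(8925 + \left(- \frac{592}{399}\right)^{2} - - \frac{114848}{399}\right) + 15079 = \left(8925 + \frac{350464}{159201} + \frac{114848}{399}\right) + 15079 = \frac{1467043741}{159201} + 15079 = \frac{3867635620}{159201} \approx 24294.0$)
$O = -20867$ ($O = \left(-77\right) 271 = -20867$)
$Y - O = \frac{3867635620}{159201} - -20867 = \frac{3867635620}{159201} + 20867 = \frac{7189682887}{159201}$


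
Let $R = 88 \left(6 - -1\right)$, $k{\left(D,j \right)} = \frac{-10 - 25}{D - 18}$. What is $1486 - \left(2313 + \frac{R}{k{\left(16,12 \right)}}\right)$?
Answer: $- \frac{4311}{5} \approx -862.2$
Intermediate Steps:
$k{\left(D,j \right)} = - \frac{35}{-18 + D}$
$R = 616$ ($R = 88 \left(6 + 1\right) = 88 \cdot 7 = 616$)
$1486 - \left(2313 + \frac{R}{k{\left(16,12 \right)}}\right) = 1486 - \left(2313 + \frac{616}{\left(-35\right) \frac{1}{-18 + 16}}\right) = 1486 - \left(2313 + \frac{616}{\left(-35\right) \frac{1}{-2}}\right) = 1486 - \left(2313 + \frac{616}{\left(-35\right) \left(- \frac{1}{2}\right)}\right) = 1486 - \left(2313 + \frac{616}{\frac{35}{2}}\right) = 1486 - \left(2313 + 616 \cdot \frac{2}{35}\right) = 1486 - \frac{11741}{5} = - \frac{4311}{5}$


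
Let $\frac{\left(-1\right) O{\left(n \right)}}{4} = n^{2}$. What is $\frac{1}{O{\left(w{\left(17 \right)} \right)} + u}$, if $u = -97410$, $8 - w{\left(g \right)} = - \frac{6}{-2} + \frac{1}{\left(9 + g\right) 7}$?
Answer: $- \frac{8281}{807478491} \approx -1.0255 \cdot 10^{-5}$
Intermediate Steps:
$w{\left(g \right)} = 5 - \frac{1}{7 \left(9 + g\right)}$ ($w{\left(g \right)} = 8 - \left(- \frac{6}{-2} + \frac{1}{\left(9 + g\right) 7}\right) = 8 - \left(\left(-6\right) \left(- \frac{1}{2}\right) + \frac{1}{9 + g} \frac{1}{7}\right) = 8 - \left(3 + \frac{1}{7 \left(9 + g\right)}\right) = 5 - \frac{1}{7 \left(9 + g\right)}$)
$O{\left(n \right)} = - 4 n^{2}$
$\frac{1}{O{\left(w{\left(17 \right)} \right)} + u} = \frac{1}{- 4 \left(\frac{314 + 35 \cdot 17}{7 \left(9 + 17\right)}\right)^{2} - 97410} = \frac{1}{- 4 \left(\frac{314 + 595}{7 \cdot 26}\right)^{2} - 97410} = \frac{1}{- 4 \left(\frac{1}{7} \cdot \frac{1}{26} \cdot 909\right)^{2} - 97410} = \frac{1}{- 4 \left(\frac{909}{182}\right)^{2} - 97410} = \frac{1}{\left(-4\right) \frac{826281}{33124} - 97410} = \frac{1}{- \frac{826281}{8281} - 97410} = \frac{1}{- \frac{807478491}{8281}} = - \frac{8281}{807478491}$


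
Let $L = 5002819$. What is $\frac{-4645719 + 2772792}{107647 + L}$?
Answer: $- \frac{1872927}{5110466} \approx -0.36649$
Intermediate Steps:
$\frac{-4645719 + 2772792}{107647 + L} = \frac{-4645719 + 2772792}{107647 + 5002819} = - \frac{1872927}{5110466}$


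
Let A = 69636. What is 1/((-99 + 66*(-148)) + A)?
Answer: 1/59769 ≈ 1.6731e-5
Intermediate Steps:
1/((-99 + 66*(-148)) + A) = 1/((-99 + 66*(-148)) + 69636) = 1/((-99 - 9768) + 69636) = 1/(-9867 + 69636) = 1/59769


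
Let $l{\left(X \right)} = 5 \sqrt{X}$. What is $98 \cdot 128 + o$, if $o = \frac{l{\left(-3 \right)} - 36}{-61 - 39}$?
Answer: $\frac{313609}{25} - \frac{i \sqrt{3}}{20} \approx 12544.0 - 0.086603 i$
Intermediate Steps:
$o = \frac{9}{25} - \frac{i \sqrt{3}}{20}$ ($o = \frac{5 \sqrt{-3} - 36}{-61 - 39} = \frac{5 i \sqrt{3} - 36}{-100} = \left(5 i \sqrt{3} - 36\right) \left(- \frac{1}{100}\right) = \left(-36 + 5 i \sqrt{3}\right) \left(- \frac{1}{100}\right) = \frac{9}{25} - \frac{i \sqrt{3}}{20} \approx 0.36 - 0.086603 i$)
$98 \cdot 128 + o = 98 \cdot 128 + \left(\frac{9}{25} - \frac{i \sqrt{3}}{20}\right) = 12544 + \left(\frac{9}{25} - \frac{i \sqrt{3}}{20}\right) = \frac{313609}{25} - \frac{i \sqrt{3}}{20}$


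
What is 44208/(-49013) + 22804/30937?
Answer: -249970444/1516315181 ≈ -0.16485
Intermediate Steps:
44208/(-49013) + 22804/30937 = 44208*(-1/49013) + 22804*(1/30937) = -44208/49013 + 22804/30937 = -249970444/1516315181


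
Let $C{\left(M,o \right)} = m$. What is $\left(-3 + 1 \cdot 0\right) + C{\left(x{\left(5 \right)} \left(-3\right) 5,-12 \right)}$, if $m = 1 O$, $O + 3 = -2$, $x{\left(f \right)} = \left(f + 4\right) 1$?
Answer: $-8$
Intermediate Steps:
$x{\left(f \right)} = 4 + f$ ($x{\left(f \right)} = \left(4 + f\right) 1 = 4 + f$)
$O = -5$ ($O = -3 - 2 = -5$)
$m = -5$ ($m = 1 \left(-5\right) = -5$)
$C{\left(M,o \right)} = -5$
$\left(-3 + 1 \cdot 0\right) + C{\left(x{\left(5 \right)} \left(-3\right) 5,-12 \right)} = \left(-3 + 1 \cdot 0\right) - 5 = \left(-3 + 0\right) - 5 = -3 - 5 = -8$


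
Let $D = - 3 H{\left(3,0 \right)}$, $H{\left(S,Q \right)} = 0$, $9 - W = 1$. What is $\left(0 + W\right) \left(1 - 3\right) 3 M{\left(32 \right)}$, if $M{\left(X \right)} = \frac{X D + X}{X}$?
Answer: $-48$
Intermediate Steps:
$W = 8$ ($W = 9 - 1 = 8$)
$D = 0$ ($D = \left(-3\right) 0 = 0$)
$M{\left(X \right)} = 1$ ($M{\left(X \right)} = \frac{X 0 + X}{X} = \frac{0 + X}{X} = \frac{X}{X} = 1$)
$\left(0 + W\right) \left(1 - 3\right) 3 M{\left(32 \right)} = \left(0 + 8\right) \left(1 - 3\right) 3 \cdot 1 = 8 \left(\left(-2\right) 3\right) 1 = 8 \left(-6\right) 1 = \left(-48\right) 1 = -48$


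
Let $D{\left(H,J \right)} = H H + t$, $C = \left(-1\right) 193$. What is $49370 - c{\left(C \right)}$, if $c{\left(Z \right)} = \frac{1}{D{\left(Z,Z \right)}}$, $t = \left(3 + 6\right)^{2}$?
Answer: $\frac{1842982099}{37330} \approx 49370.0$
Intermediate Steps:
$t = 81$ ($t = 9^{2} = 81$)
$C = -193$
$D{\left(H,J \right)} = 81 + H^{2}$ ($D{\left(H,J \right)} = H H + 81 = H^{2} + 81 = 81 + H^{2}$)
$c{\left(Z \right)} = \frac{1}{81 + Z^{2}}$
$49370 - c{\left(C \right)} = 49370 - \frac{1}{81 + \left(-193\right)^{2}} = 49370 - \frac{1}{81 + 37249} = 49370 - \frac{1}{37330} = \frac{1842982099}{37330}$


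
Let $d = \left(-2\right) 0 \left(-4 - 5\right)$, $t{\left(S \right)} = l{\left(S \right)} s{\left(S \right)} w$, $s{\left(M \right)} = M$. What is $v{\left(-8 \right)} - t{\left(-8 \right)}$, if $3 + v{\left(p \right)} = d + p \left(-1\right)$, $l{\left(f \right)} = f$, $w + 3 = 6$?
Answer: $-187$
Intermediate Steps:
$w = 3$ ($w = -3 + 6 = 3$)
$t{\left(S \right)} = 3 S^{2}$ ($t{\left(S \right)} = S S 3 = S^{2} \cdot 3 = 3 S^{2}$)
$d = 0$ ($d = 0 \left(-4 - 5\right) = 0 \left(-9\right) = 0$)
$v{\left(p \right)} = -3 - p$ ($v{\left(p \right)} = -3 + \left(0 + p \left(-1\right)\right) = -3 + \left(0 - p\right) = -3 - p$)
$v{\left(-8 \right)} - t{\left(-8 \right)} = \left(-3 - -8\right) - 3 \left(-8\right)^{2} = \left(-3 + 8\right) - 3 \cdot 64 = 5 - 192 = -187$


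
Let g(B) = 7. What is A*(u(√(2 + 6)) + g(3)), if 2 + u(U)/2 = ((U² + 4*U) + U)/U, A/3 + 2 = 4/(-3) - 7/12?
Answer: -611/4 - 47*√2 ≈ -219.22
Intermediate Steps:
A = -47/4 (A = -6 + 3*(4/(-3) - 7/12) = -6 + 3*(4*(-⅓) - 7*1/12) = -6 + 3*(-4/3 - 7/12) = -6 + 3*(-23/12) = -6 - 23/4 = -47/4 ≈ -11.750)
u(U) = -4 + 2*(U² + 5*U)/U (u(U) = -4 + 2*(((U² + 4*U) + U)/U) = -4 + 2*((U² + 5*U)/U) = -4 + 2*(U² + 5*U)/U)
A*(u(√(2 + 6)) + g(3)) = -47*((6 + 2*√(2 + 6)) + 7)/4 = -47*((6 + 2*√8) + 7)/4 = -47*((6 + 2*(2*√2)) + 7)/4 = -47*((6 + 4*√2) + 7)/4 = -47*(13 + 4*√2)/4 = -611/4 - 47*√2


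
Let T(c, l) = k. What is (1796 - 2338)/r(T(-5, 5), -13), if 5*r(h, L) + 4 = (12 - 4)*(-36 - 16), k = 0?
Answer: 271/42 ≈ 6.4524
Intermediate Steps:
T(c, l) = 0
r(h, L) = -84 (r(h, L) = -⅘ + ((12 - 4)*(-36 - 16))/5 = -⅘ + (8*(-52))/5 = -⅘ + (⅕)*(-416) = -⅘ - 416/5 = -84)
(1796 - 2338)/r(T(-5, 5), -13) = (1796 - 2338)/(-84) = -542*(-1/84) = 271/42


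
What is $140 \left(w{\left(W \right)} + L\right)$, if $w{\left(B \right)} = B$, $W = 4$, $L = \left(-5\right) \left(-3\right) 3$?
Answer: $6860$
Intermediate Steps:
$L = 45$ ($L = 15 \cdot 3 = 45$)
$140 \left(w{\left(W \right)} + L\right) = 140 \left(4 + 45\right) = 140 \cdot 49 = 6860$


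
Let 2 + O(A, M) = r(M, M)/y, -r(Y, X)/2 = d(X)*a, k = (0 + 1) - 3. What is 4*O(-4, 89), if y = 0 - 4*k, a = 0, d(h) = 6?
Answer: -8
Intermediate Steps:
k = -2 (k = 1 - 3 = -2)
r(Y, X) = 0 (r(Y, X) = -12*0 = -2*0 = 0)
y = 8 (y = 0 - 4*(-2) = 0 + 8 = 8)
O(A, M) = -2 (O(A, M) = -2 + 0/8 = -2 + 0*(⅛) = -2 + 0 = -2)
4*O(-4, 89) = 4*(-2) = -8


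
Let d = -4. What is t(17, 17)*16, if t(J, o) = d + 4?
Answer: 0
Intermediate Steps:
t(J, o) = 0 (t(J, o) = -4 + 4 = 0)
t(17, 17)*16 = 0*16 = 0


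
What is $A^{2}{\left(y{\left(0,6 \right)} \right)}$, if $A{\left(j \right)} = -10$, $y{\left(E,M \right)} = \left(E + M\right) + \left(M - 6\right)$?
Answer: $100$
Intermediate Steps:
$y{\left(E,M \right)} = -6 + E + 2 M$ ($y{\left(E,M \right)} = \left(E + M\right) + \left(M - 6\right) = \left(E + M\right) + \left(-6 + M\right) = -6 + E + 2 M$)
$A^{2}{\left(y{\left(0,6 \right)} \right)} = \left(-10\right)^{2} = 100$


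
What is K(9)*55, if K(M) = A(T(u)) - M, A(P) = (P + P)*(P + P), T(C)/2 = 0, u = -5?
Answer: -495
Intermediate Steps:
T(C) = 0 (T(C) = 2*0 = 0)
A(P) = 4*P² (A(P) = (2*P)*(2*P) = 4*P²)
K(M) = -M (K(M) = 4*0² - M = 4*0 - M = 0 - M = -M)
K(9)*55 = -1*9*55 = -9*55 = -495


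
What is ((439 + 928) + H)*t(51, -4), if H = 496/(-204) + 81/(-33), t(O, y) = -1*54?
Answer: -13754628/187 ≈ -73554.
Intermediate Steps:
t(O, y) = -54
H = -2741/561 (H = 496*(-1/204) + 81*(-1/33) = -124/51 - 27/11 = -2741/561 ≈ -4.8859)
((439 + 928) + H)*t(51, -4) = ((439 + 928) - 2741/561)*(-54) = (1367 - 2741/561)*(-54) = (764146/561)*(-54) = -13754628/187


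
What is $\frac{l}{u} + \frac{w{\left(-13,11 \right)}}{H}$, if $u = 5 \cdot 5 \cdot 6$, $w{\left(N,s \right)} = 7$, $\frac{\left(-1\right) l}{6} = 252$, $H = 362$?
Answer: $- \frac{91049}{9050} \approx -10.061$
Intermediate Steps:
$l = -1512$ ($l = \left(-6\right) 252 = -1512$)
$u = 150$ ($u = 25 \cdot 6 = 150$)
$\frac{l}{u} + \frac{w{\left(-13,11 \right)}}{H} = - \frac{1512}{150} + \frac{7}{362} = \left(-1512\right) \frac{1}{150} + 7 \cdot \frac{1}{362} = - \frac{252}{25} + \frac{7}{362} = - \frac{91049}{9050}$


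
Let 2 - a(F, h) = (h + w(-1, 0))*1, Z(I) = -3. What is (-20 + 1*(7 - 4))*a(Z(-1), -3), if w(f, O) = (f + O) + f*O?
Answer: -102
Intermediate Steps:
w(f, O) = O + f + O*f (w(f, O) = (O + f) + O*f = O + f + O*f)
a(F, h) = 3 - h (a(F, h) = 2 - (h + (0 - 1 + 0*(-1))) = 2 - (h + (0 - 1 + 0)) = 2 - (h - 1) = 2 - (-1 + h) = 2 + (1 - h) = 3 - h)
(-20 + 1*(7 - 4))*a(Z(-1), -3) = (-20 + 1*(7 - 4))*(3 - 1*(-3)) = (-20 + 1*3)*(3 + 3) = (-20 + 3)*6 = -17*6 = -102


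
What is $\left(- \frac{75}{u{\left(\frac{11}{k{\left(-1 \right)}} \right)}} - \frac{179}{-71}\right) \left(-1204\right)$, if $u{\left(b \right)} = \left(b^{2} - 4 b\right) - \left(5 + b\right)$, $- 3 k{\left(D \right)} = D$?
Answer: $- \frac{191647904}{65249} \approx -2937.2$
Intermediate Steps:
$k{\left(D \right)} = - \frac{D}{3}$
$u{\left(b \right)} = -5 + b^{2} - 5 b$
$\left(- \frac{75}{u{\left(\frac{11}{k{\left(-1 \right)}} \right)}} - \frac{179}{-71}\right) \left(-1204\right) = \left(- \frac{75}{-5 + \left(\frac{11}{\left(- \frac{1}{3}\right) \left(-1\right)}\right)^{2} - 5 \frac{11}{\left(- \frac{1}{3}\right) \left(-1\right)}} - \frac{179}{-71}\right) \left(-1204\right) = \left(- \frac{75}{-5 + \left(11 \frac{1}{\frac{1}{3}}\right)^{2} - 5 \cdot 11 \frac{1}{\frac{1}{3}}} - - \frac{179}{71}\right) \left(-1204\right) = \left(- \frac{75}{-5 + \left(11 \cdot 3\right)^{2} - 5 \cdot 11 \cdot 3} + \frac{179}{71}\right) \left(-1204\right) = \left(- \frac{75}{-5 + 33^{2} - 165} + \frac{179}{71}\right) \left(-1204\right) = \left(- \frac{75}{-5 + 1089 - 165} + \frac{179}{71}\right) \left(-1204\right) = \left(- \frac{75}{919} + \frac{179}{71}\right) \left(-1204\right) = \frac{159176}{65249} \left(-1204\right) = - \frac{191647904}{65249}$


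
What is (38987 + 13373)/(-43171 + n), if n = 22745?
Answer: -3740/1459 ≈ -2.5634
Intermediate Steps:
(38987 + 13373)/(-43171 + n) = (38987 + 13373)/(-43171 + 22745) = 52360/(-20426) = 52360*(-1/20426) = -3740/1459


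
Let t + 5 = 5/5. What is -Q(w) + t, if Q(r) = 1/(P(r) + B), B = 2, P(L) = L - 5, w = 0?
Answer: -11/3 ≈ -3.6667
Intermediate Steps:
P(L) = -5 + L
t = -4 (t = -5 + 5/5 = -5 + 5*(⅕) = -5 + 1 = -4)
Q(r) = 1/(-3 + r) (Q(r) = 1/((-5 + r) + 2) = 1/(-3 + r))
-Q(w) + t = -1/(-3 + 0) - 4 = -1/(-3) - 4 = -1*(-⅓) - 4 = ⅓ - 4 = -11/3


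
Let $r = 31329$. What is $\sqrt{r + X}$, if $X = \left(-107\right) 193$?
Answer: $\sqrt{10678} \approx 103.33$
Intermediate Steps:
$X = -20651$
$\sqrt{r + X} = \sqrt{31329 - 20651} = \sqrt{10678}$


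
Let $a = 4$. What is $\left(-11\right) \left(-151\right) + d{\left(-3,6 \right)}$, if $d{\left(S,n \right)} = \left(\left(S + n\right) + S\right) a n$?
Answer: $1661$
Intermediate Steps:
$d{\left(S,n \right)} = n \left(4 n + 8 S\right)$ ($d{\left(S,n \right)} = \left(\left(S + n\right) + S\right) 4 n = \left(n + 2 S\right) 4 n = \left(4 n + 8 S\right) n = n \left(4 n + 8 S\right)$)
$\left(-11\right) \left(-151\right) + d{\left(-3,6 \right)} = \left(-11\right) \left(-151\right) + 4 \cdot 6 \left(6 + 2 \left(-3\right)\right) = 1661 + 4 \cdot 6 \left(6 - 6\right) = 1661 + 4 \cdot 6 \cdot 0 = 1661 + 0 = 1661$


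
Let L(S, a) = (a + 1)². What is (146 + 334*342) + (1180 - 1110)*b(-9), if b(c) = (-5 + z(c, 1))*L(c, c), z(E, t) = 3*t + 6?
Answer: 132294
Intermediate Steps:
L(S, a) = (1 + a)²
z(E, t) = 6 + 3*t
b(c) = 4*(1 + c)² (b(c) = (-5 + (6 + 3*1))*(1 + c)² = (-5 + (6 + 3))*(1 + c)² = (-5 + 9)*(1 + c)² = 4*(1 + c)²)
(146 + 334*342) + (1180 - 1110)*b(-9) = (146 + 334*342) + (1180 - 1110)*(4*(1 - 9)²) = (146 + 114228) + 70*(4*(-8)²) = 114374 + 70*(4*64) = 114374 + 70*256 = 114374 + 17920 = 132294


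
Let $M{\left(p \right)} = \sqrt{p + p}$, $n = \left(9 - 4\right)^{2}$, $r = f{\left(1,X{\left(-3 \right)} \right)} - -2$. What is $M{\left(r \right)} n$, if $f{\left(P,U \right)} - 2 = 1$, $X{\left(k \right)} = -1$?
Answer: $25 \sqrt{10} \approx 79.057$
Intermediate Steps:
$f{\left(P,U \right)} = 3$ ($f{\left(P,U \right)} = 2 + 1 = 3$)
$r = 5$ ($r = 3 - -2 = 3 + 2 = 5$)
$n = 25$ ($n = 5^{2} = 25$)
$M{\left(p \right)} = \sqrt{2} \sqrt{p}$ ($M{\left(p \right)} = \sqrt{2 p} = \sqrt{2} \sqrt{p}$)
$M{\left(r \right)} n = \sqrt{2} \sqrt{5} \cdot 25 = \sqrt{10} \cdot 25 = 25 \sqrt{10}$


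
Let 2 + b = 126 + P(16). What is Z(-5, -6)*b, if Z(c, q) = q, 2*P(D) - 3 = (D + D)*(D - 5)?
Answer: -1809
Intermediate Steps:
P(D) = 3/2 + D*(-5 + D) (P(D) = 3/2 + ((D + D)*(D - 5))/2 = 3/2 + ((2*D)*(-5 + D))/2 = 3/2 + (2*D*(-5 + D))/2 = 3/2 + D*(-5 + D))
b = 603/2 (b = -2 + (126 + (3/2 + 16² - 5*16)) = -2 + (126 + (3/2 + 256 - 80)) = -2 + (126 + 355/2) = -2 + 607/2 = 603/2 ≈ 301.50)
Z(-5, -6)*b = -6*603/2 = -1809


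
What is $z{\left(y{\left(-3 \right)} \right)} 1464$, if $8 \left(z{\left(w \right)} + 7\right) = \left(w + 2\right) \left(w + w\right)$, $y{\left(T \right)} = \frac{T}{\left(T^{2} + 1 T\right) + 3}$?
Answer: $- \frac{31354}{3} \approx -10451.0$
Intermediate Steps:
$y{\left(T \right)} = \frac{T}{3 + T + T^{2}}$ ($y{\left(T \right)} = \frac{T}{\left(T^{2} + T\right) + 3} = \frac{T}{\left(T + T^{2}\right) + 3} = \frac{T}{3 + T + T^{2}}$)
$z{\left(w \right)} = -7 + \frac{w \left(2 + w\right)}{4}$ ($z{\left(w \right)} = -7 + \frac{\left(w + 2\right) \left(w + w\right)}{8} = -7 + \frac{\left(2 + w\right) 2 w}{8} = -7 + \frac{2 w \left(2 + w\right)}{8} = -7 + \frac{w \left(2 + w\right)}{4}$)
$z{\left(y{\left(-3 \right)} \right)} 1464 = \left(-7 + \frac{\left(-3\right) \frac{1}{3 - 3 + \left(-3\right)^{2}}}{2} + \frac{\left(- \frac{3}{3 - 3 + \left(-3\right)^{2}}\right)^{2}}{4}\right) 1464 = \left(-7 + \frac{\left(-3\right) \frac{1}{3 - 3 + 9}}{2} + \frac{\left(- \frac{3}{3 - 3 + 9}\right)^{2}}{4}\right) 1464 = \left(-7 + \frac{\left(-3\right) \frac{1}{9}}{2} + \frac{\left(- \frac{3}{9}\right)^{2}}{4}\right) 1464 = \left(-7 + \frac{\left(-3\right) \frac{1}{9}}{2} + \frac{\left(\left(-3\right) \frac{1}{9}\right)^{2}}{4}\right) 1464 = \left(-7 + \frac{1}{2} \left(- \frac{1}{3}\right) + \frac{\left(- \frac{1}{3}\right)^{2}}{4}\right) 1464 = \left(-7 - \frac{1}{6} + \frac{1}{4} \cdot \frac{1}{9}\right) 1464 = \left(-7 - \frac{1}{6} + \frac{1}{36}\right) 1464 = \left(- \frac{257}{36}\right) 1464 = - \frac{31354}{3}$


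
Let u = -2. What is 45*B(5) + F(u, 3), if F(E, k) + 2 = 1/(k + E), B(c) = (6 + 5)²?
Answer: 5444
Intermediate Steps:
B(c) = 121 (B(c) = 11² = 121)
F(E, k) = -2 + 1/(E + k) (F(E, k) = -2 + 1/(k + E) = -2 + 1/(E + k))
45*B(5) + F(u, 3) = 45*121 + (1 - 2*(-2) - 2*3)/(-2 + 3) = 5445 + (1 + 4 - 6)/1 = 5445 + 1*(-1) = 5445 - 1 = 5444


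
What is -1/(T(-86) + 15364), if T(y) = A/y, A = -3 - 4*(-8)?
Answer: -86/1321275 ≈ -6.5089e-5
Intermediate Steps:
A = 29 (A = -3 + 32 = 29)
T(y) = 29/y
-1/(T(-86) + 15364) = -1/(29/(-86) + 15364) = -1/(29*(-1/86) + 15364) = -1/(-29/86 + 15364) = -1/1321275/86 = -1*86/1321275 = -86/1321275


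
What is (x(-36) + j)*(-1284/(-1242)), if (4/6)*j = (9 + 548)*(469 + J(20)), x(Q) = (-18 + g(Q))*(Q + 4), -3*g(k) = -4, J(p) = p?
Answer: 262637599/621 ≈ 4.2293e+5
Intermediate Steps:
g(k) = 4/3 (g(k) = -1/3*(-4) = 4/3)
x(Q) = -200/3 - 50*Q/3 (x(Q) = (-18 + 4/3)*(Q + 4) = -50*(4 + Q)/3 = -200/3 - 50*Q/3)
j = 817119/2 (j = 3*((9 + 548)*(469 + 20))/2 = 3*(557*489)/2 = (3/2)*272373 = 817119/2 ≈ 4.0856e+5)
(x(-36) + j)*(-1284/(-1242)) = ((-200/3 - 50/3*(-36)) + 817119/2)*(-1284/(-1242)) = ((-200/3 + 600) + 817119/2)*(-1284*(-1/1242)) = (1600/3 + 817119/2)*(214/207) = (2454557/6)*(214/207) = 262637599/621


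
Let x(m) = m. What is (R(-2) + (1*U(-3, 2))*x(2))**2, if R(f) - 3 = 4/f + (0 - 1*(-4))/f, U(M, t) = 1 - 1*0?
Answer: 1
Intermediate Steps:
U(M, t) = 1 (U(M, t) = 1 + 0 = 1)
R(f) = 3 + 8/f (R(f) = 3 + (4/f + (0 - 1*(-4))/f) = 3 + (4/f + (0 + 4)/f) = 3 + (4/f + 4/f) = 3 + 8/f)
(R(-2) + (1*U(-3, 2))*x(2))**2 = ((3 + 8/(-2)) + (1*1)*2)**2 = ((3 + 8*(-1/2)) + 1*2)**2 = ((3 - 4) + 2)**2 = (-1 + 2)**2 = 1**2 = 1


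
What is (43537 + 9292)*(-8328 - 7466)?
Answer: -834381226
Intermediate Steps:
(43537 + 9292)*(-8328 - 7466) = 52829*(-15794) = -834381226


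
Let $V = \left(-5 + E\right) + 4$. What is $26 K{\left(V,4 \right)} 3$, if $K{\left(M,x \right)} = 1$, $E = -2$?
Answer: $78$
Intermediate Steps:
$V = -3$ ($V = \left(-5 - 2\right) + 4 = -7 + 4 = -3$)
$26 K{\left(V,4 \right)} 3 = 26 \cdot 1 \cdot 3 = 26 \cdot 3 = 78$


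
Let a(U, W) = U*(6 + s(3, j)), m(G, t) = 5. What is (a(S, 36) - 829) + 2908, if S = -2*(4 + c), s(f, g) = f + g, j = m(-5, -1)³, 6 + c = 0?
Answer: 2615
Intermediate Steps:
c = -6 (c = -6 + 0 = -6)
j = 125 (j = 5³ = 125)
S = 4 (S = -2*(4 - 6) = -2*(-2) = 4)
a(U, W) = 134*U (a(U, W) = U*(6 + (3 + 125)) = U*(6 + 128) = U*134 = 134*U)
(a(S, 36) - 829) + 2908 = (134*4 - 829) + 2908 = (536 - 829) + 2908 = -293 + 2908 = 2615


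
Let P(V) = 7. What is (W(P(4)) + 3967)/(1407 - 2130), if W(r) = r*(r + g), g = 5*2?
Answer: -1362/241 ≈ -5.6515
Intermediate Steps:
g = 10
W(r) = r*(10 + r) (W(r) = r*(r + 10) = r*(10 + r))
(W(P(4)) + 3967)/(1407 - 2130) = (7*(10 + 7) + 3967)/(1407 - 2130) = (7*17 + 3967)/(-723) = (119 + 3967)*(-1/723) = 4086*(-1/723) = -1362/241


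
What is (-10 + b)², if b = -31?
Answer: 1681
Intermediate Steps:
(-10 + b)² = (-10 - 31)² = (-41)² = 1681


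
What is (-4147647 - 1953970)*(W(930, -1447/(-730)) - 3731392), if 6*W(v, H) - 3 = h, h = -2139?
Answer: 22769697036516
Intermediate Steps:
W(v, H) = -356 (W(v, H) = ½ + (⅙)*(-2139) = ½ - 713/2 = -356)
(-4147647 - 1953970)*(W(930, -1447/(-730)) - 3731392) = (-4147647 - 1953970)*(-356 - 3731392) = -6101617*(-3731748) = 22769697036516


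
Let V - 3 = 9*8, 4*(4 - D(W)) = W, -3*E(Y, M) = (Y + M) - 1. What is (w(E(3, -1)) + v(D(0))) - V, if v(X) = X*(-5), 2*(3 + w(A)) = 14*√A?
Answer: -98 + 7*I*√3/3 ≈ -98.0 + 4.0415*I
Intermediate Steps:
E(Y, M) = ⅓ - M/3 - Y/3 (E(Y, M) = -((Y + M) - 1)/3 = -((M + Y) - 1)/3 = -(-1 + M + Y)/3 = ⅓ - M/3 - Y/3)
D(W) = 4 - W/4
w(A) = -3 + 7*√A (w(A) = -3 + (14*√A)/2 = -3 + 7*√A)
v(X) = -5*X
V = 75 (V = 3 + 9*8 = 3 + 72 = 75)
(w(E(3, -1)) + v(D(0))) - V = ((-3 + 7*√(⅓ - ⅓*(-1) - ⅓*3)) - 5*(4 - ¼*0)) - 1*75 = ((-3 + 7*√(⅓ + ⅓ - 1)) - 5*(4 + 0)) - 75 = ((-3 + 7*√(-⅓)) - 5*4) - 75 = ((-3 + 7*(I*√3/3)) - 20) - 75 = ((-3 + 7*I*√3/3) - 20) - 75 = (-23 + 7*I*√3/3) - 75 = -98 + 7*I*√3/3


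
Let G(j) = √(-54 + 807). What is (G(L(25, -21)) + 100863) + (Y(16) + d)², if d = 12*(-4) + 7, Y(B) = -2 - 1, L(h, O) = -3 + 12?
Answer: 102799 + √753 ≈ 1.0283e+5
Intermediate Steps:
L(h, O) = 9
Y(B) = -3
d = -41 (d = -48 + 7 = -41)
G(j) = √753
(G(L(25, -21)) + 100863) + (Y(16) + d)² = (√753 + 100863) + (-3 - 41)² = (100863 + √753) + (-44)² = (100863 + √753) + 1936 = 102799 + √753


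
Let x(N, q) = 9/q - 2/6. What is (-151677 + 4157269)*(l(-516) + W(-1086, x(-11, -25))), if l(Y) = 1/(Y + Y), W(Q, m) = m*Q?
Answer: 9726750513757/3225 ≈ 3.0160e+9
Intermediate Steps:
x(N, q) = -⅓ + 9/q (x(N, q) = 9/q - 2*⅙ = 9/q - ⅓ = -⅓ + 9/q)
W(Q, m) = Q*m
l(Y) = 1/(2*Y)
(-151677 + 4157269)*(l(-516) + W(-1086, x(-11, -25))) = (-151677 + 4157269)*((½)/(-516) - 362*(27 - 1*(-25))/(-25)) = 4005592*((½)*(-1/516) - 362*(-1)*(27 + 25)/25) = 4005592*(-1/1032 - 362*(-1)*52/25) = 4005592*(-1/1032 - 1086*(-52/75)) = 4005592*(-1/1032 + 18824/25) = 4005592*(19426343/25800) = 9726750513757/3225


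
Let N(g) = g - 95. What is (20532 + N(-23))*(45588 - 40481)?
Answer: 104254298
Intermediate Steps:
N(g) = -95 + g
(20532 + N(-23))*(45588 - 40481) = (20532 + (-95 - 23))*(45588 - 40481) = (20532 - 118)*5107 = 20414*5107 = 104254298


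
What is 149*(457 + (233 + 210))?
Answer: 134100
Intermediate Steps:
149*(457 + (233 + 210)) = 149*(457 + 443) = 149*900 = 134100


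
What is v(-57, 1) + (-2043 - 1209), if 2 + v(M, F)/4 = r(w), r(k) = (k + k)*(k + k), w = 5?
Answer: -2860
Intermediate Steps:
r(k) = 4*k² (r(k) = (2*k)*(2*k) = 4*k²)
v(M, F) = 392 (v(M, F) = -8 + 4*(4*5²) = -8 + 4*(4*25) = -8 + 4*100 = -8 + 400 = 392)
v(-57, 1) + (-2043 - 1209) = 392 + (-2043 - 1209) = 392 - 3252 = -2860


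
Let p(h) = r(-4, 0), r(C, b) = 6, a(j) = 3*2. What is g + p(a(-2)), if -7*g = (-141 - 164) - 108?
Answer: 65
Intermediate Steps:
a(j) = 6
p(h) = 6
g = 59 (g = -((-141 - 164) - 108)/7 = -(-305 - 108)/7 = -⅐*(-413) = 59)
g + p(a(-2)) = 59 + 6 = 65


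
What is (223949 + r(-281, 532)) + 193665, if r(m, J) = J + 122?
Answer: 418268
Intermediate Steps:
r(m, J) = 122 + J
(223949 + r(-281, 532)) + 193665 = (223949 + (122 + 532)) + 193665 = (223949 + 654) + 193665 = 224603 + 193665 = 418268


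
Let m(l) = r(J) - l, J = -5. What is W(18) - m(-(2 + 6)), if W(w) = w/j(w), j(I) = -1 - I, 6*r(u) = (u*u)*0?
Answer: -170/19 ≈ -8.9474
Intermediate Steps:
r(u) = 0 (r(u) = ((u*u)*0)/6 = (u**2*0)/6 = (1/6)*0 = 0)
W(w) = w/(-1 - w)
m(l) = -l (m(l) = 0 - l = -l)
W(18) - m(-(2 + 6)) = -1*18/(1 + 18) - (-1)*(-(2 + 6)) = -1*18/19 - (-1)*(-1*8) = -1*18*1/19 - (-1)*(-8) = -18/19 - 1*8 = -18/19 - 8 = -170/19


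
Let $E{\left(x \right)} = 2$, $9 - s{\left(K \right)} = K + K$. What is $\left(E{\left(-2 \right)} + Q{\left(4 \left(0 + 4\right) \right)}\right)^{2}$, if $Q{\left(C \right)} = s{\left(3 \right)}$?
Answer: $25$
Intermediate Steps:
$s{\left(K \right)} = 9 - 2 K$ ($s{\left(K \right)} = 9 - \left(K + K\right) = 9 - 2 K$)
$Q{\left(C \right)} = 3$ ($Q{\left(C \right)} = 9 - 6 = 3$)
$\left(E{\left(-2 \right)} + Q{\left(4 \left(0 + 4\right) \right)}\right)^{2} = \left(2 + 3\right)^{2} = 5^{2} = 25$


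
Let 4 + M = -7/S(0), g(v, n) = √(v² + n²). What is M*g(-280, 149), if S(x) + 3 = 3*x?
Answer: -5*√100601/3 ≈ -528.63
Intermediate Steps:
S(x) = -3 + 3*x
g(v, n) = √(n² + v²)
M = -5/3 (M = -4 - 7/(-3 + 3*0) = -4 - 7/(-3 + 0) = -4 - 7/(-3) = -4 - 7*(-⅓) = -4 + 7/3 = -5/3 ≈ -1.6667)
M*g(-280, 149) = -5*√(149² + (-280)²)/3 = -5*√(22201 + 78400)/3 = -5*√100601/3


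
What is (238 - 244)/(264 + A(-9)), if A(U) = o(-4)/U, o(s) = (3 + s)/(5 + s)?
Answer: -54/2377 ≈ -0.022718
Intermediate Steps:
o(s) = (3 + s)/(5 + s)
A(U) = -1/U (A(U) = ((3 - 4)/(5 - 4))/U = (-1/1)/U = (1*(-1))/U = -1/U)
(238 - 244)/(264 + A(-9)) = (238 - 244)/(264 - 1/(-9)) = -6/(264 - 1*(-1/9)) = -6/(264 + 1/9) = -6/2377/9 = -6*9/2377 = -54/2377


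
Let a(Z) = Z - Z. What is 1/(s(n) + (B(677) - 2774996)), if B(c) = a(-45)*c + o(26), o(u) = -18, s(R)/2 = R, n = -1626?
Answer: -1/2778266 ≈ -3.5994e-7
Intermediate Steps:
a(Z) = 0
s(R) = 2*R
B(c) = -18 (B(c) = 0*c - 18 = 0 - 18 = -18)
1/(s(n) + (B(677) - 2774996)) = 1/(2*(-1626) + (-18 - 2774996)) = 1/(-3252 - 2775014) = 1/(-2778266) = -1/2778266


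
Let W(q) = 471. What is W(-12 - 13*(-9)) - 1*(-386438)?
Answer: 386909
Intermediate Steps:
W(-12 - 13*(-9)) - 1*(-386438) = 471 - 1*(-386438) = 471 + 386438 = 386909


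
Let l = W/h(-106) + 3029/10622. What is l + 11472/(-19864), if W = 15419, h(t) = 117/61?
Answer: 1908138581849/237369834 ≈ 8038.7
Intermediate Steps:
h(t) = 117/61 (h(t) = 117*(1/61) = 117/61)
l = 9990972091/1242774 (l = 15419/(117/61) + 3029/10622 = 15419*(61/117) + 3029*(1/10622) = 940559/117 + 3029/10622 = 9990972091/1242774 ≈ 8039.3)
l + 11472/(-19864) = 9990972091/1242774 + 11472/(-19864) = 9990972091/1242774 + 11472*(-1/19864) = 9990972091/1242774 - 1434/2483 = 1908138581849/237369834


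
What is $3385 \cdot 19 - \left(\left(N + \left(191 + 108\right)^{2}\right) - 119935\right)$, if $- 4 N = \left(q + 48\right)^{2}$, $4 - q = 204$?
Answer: $100625$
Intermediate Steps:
$q = -200$ ($q = 4 - 204 = -200$)
$N = -5776$ ($N = - \frac{\left(-200 + 48\right)^{2}}{4} = - \frac{\left(-152\right)^{2}}{4} = \left(- \frac{1}{4}\right) 23104 = -5776$)
$3385 \cdot 19 - \left(\left(N + \left(191 + 108\right)^{2}\right) - 119935\right) = 3385 \cdot 19 - \left(\left(-5776 + \left(191 + 108\right)^{2}\right) - 119935\right) = 64315 - \left(\left(-5776 + 299^{2}\right) - 119935\right) = 64315 - \left(\left(-5776 + 89401\right) - 119935\right) = 64315 - \left(83625 - 119935\right) = 64315 - -36310 = 64315 + 36310 = 100625$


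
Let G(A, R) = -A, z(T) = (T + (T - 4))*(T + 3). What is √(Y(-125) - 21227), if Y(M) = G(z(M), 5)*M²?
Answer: I*√484208727 ≈ 22005.0*I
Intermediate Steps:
z(T) = (-4 + 2*T)*(3 + T) (z(T) = (T + (-4 + T))*(3 + T) = (-4 + 2*T)*(3 + T))
Y(M) = M²*(12 - 2*M - 2*M²) (Y(M) = (-(-12 + 2*M + 2*M²))*M² = (12 - 2*M - 2*M²)*M² = M²*(12 - 2*M - 2*M²))
√(Y(-125) - 21227) = √(2*(-125)²*(6 - 1*(-125) - 1*(-125)²) - 21227) = √(2*15625*(6 + 125 - 1*15625) - 21227) = √(2*15625*(6 + 125 - 15625) - 21227) = √(2*15625*(-15494) - 21227) = √(-484187500 - 21227) = √(-484208727) = I*√484208727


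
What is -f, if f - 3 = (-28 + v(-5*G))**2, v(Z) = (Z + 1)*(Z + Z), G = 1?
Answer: -147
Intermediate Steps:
v(Z) = 2*Z*(1 + Z) (v(Z) = (1 + Z)*(2*Z) = 2*Z*(1 + Z))
f = 147 (f = 3 + (-28 + 2*(-5*1)*(1 - 5*1))**2 = 3 + (-28 + 2*(-5)*(1 - 5))**2 = 3 + (-28 + 2*(-5)*(-4))**2 = 3 + (-28 + 40)**2 = 3 + 12**2 = 3 + 144 = 147)
-f = -1*147 = -147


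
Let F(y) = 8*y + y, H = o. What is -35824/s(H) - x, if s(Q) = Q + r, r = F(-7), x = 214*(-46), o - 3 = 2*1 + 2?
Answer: 73386/7 ≈ 10484.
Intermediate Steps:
o = 7 (o = 3 + (2*1 + 2) = 3 + (2 + 2) = 3 + 4 = 7)
x = -9844
H = 7
F(y) = 9*y
r = -63 (r = 9*(-7) = -63)
s(Q) = -63 + Q (s(Q) = Q - 63 = -63 + Q)
-35824/s(H) - x = -35824/(-63 + 7) - 1*(-9844) = -35824/(-56) + 9844 = -35824*(-1/56) + 9844 = 4478/7 + 9844 = 73386/7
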